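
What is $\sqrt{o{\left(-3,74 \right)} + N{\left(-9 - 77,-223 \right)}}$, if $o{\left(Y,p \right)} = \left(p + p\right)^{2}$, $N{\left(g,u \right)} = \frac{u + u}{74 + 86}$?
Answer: $\frac{\sqrt{8760485}}{20} \approx 147.99$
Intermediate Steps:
$N{\left(g,u \right)} = \frac{u}{80}$ ($N{\left(g,u \right)} = \frac{2 u}{160} = 2 u \frac{1}{160} = \frac{u}{80}$)
$o{\left(Y,p \right)} = 4 p^{2}$ ($o{\left(Y,p \right)} = \left(2 p\right)^{2} = 4 p^{2}$)
$\sqrt{o{\left(-3,74 \right)} + N{\left(-9 - 77,-223 \right)}} = \sqrt{4 \cdot 74^{2} + \frac{1}{80} \left(-223\right)} = \sqrt{4 \cdot 5476 - \frac{223}{80}} = \sqrt{21904 - \frac{223}{80}} = \sqrt{\frac{1752097}{80}} = \frac{\sqrt{8760485}}{20}$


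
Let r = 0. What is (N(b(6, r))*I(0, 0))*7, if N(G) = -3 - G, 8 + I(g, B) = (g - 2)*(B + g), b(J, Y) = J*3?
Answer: 1176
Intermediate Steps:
b(J, Y) = 3*J
I(g, B) = -8 + (-2 + g)*(B + g) (I(g, B) = -8 + (g - 2)*(B + g) = -8 + (-2 + g)*(B + g))
(N(b(6, r))*I(0, 0))*7 = ((-3 - 3*6)*(-8 + 0² - 2*0 - 2*0 + 0*0))*7 = ((-3 - 1*18)*(-8 + 0 + 0 + 0 + 0))*7 = ((-3 - 18)*(-8))*7 = -21*(-8)*7 = 168*7 = 1176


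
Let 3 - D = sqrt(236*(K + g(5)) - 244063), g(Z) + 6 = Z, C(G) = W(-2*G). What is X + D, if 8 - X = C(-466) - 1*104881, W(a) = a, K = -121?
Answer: 103960 - 11*I*sqrt(2255) ≈ 1.0396e+5 - 522.36*I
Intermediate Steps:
C(G) = -2*G
g(Z) = -6 + Z
D = 3 - 11*I*sqrt(2255) (D = 3 - sqrt(236*(-121 + (-6 + 5)) - 244063) = 3 - sqrt(236*(-121 - 1) - 244063) = 3 - sqrt(236*(-122) - 244063) = 3 - sqrt(-28792 - 244063) = 3 - sqrt(-272855) = 3 - 11*I*sqrt(2255) ≈ 3.0 - 522.36*I)
X = 103957 (X = 8 - (-2*(-466) - 1*104881) = 8 - (932 - 104881) = 8 - 1*(-103949) = 8 + 103949 = 103957)
X + D = 103957 + (3 - 11*I*sqrt(2255)) = 103960 - 11*I*sqrt(2255)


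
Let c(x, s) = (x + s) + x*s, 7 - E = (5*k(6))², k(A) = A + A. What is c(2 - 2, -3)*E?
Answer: 10779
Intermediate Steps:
k(A) = 2*A
E = -3593 (E = 7 - (5*(2*6))² = 7 - (5*12)² = 7 - 1*60² = 7 - 1*3600 = 7 - 3600 = -3593)
c(x, s) = s + x + s*x (c(x, s) = (s + x) + s*x = s + x + s*x)
c(2 - 2, -3)*E = (-3 + (2 - 2) - 3*(2 - 2))*(-3593) = (-3 + 0 - 3*0)*(-3593) = (-3 + 0 + 0)*(-3593) = -3*(-3593) = 10779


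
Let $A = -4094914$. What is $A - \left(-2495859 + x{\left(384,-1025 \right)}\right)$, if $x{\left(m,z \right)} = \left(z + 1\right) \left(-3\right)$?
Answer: $-1602127$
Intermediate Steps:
$x{\left(m,z \right)} = -3 - 3 z$ ($x{\left(m,z \right)} = \left(1 + z\right) \left(-3\right) = -3 - 3 z$)
$A - \left(-2495859 + x{\left(384,-1025 \right)}\right) = -4094914 + \left(2495859 - \left(-3 - -3075\right)\right) = -4094914 + \left(2495859 - \left(-3 + 3075\right)\right) = -4094914 + \left(2495859 - 3072\right) = -4094914 + 2492787 = -1602127$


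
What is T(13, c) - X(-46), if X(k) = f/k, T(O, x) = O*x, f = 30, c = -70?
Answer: -20915/23 ≈ -909.35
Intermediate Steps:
X(k) = 30/k
T(13, c) - X(-46) = 13*(-70) - 30/(-46) = -910 - 30*(-1)/46 = -910 - 1*(-15/23) = -910 + 15/23 = -20915/23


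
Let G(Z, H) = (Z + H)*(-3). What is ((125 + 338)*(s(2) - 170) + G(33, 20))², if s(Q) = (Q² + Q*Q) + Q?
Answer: 5511429121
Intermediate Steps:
s(Q) = Q + 2*Q² (s(Q) = (Q² + Q²) + Q = 2*Q² + Q = Q + 2*Q²)
G(Z, H) = -3*H - 3*Z (G(Z, H) = (H + Z)*(-3) = -3*H - 3*Z)
((125 + 338)*(s(2) - 170) + G(33, 20))² = ((125 + 338)*(2*(1 + 2*2) - 170) + (-3*20 - 3*33))² = (463*(2*(1 + 4) - 170) + (-60 - 99))² = (463*(2*5 - 170) - 159)² = (463*(10 - 170) - 159)² = (463*(-160) - 159)² = (-74080 - 159)² = (-74239)² = 5511429121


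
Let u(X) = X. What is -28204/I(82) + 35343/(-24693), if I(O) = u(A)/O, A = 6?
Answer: -9518067427/24693 ≈ -3.8546e+5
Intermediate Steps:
I(O) = 6/O
-28204/I(82) + 35343/(-24693) = -28204/(6/82) + 35343/(-24693) = -28204/(6*(1/82)) + 35343*(-1/24693) = -28204/3/41 - 11781/8231 = -28204*41/3 - 11781/8231 = -1156364/3 - 11781/8231 = -9518067427/24693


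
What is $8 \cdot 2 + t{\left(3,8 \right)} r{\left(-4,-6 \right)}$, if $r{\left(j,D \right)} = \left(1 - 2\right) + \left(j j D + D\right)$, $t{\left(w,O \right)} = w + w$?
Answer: $-602$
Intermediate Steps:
$t{\left(w,O \right)} = 2 w$
$r{\left(j,D \right)} = -1 + D + D j^{2}$ ($r{\left(j,D \right)} = -1 + \left(j^{2} D + D\right) = -1 + \left(D j^{2} + D\right) = -1 + \left(D + D j^{2}\right) = -1 + D + D j^{2}$)
$8 \cdot 2 + t{\left(3,8 \right)} r{\left(-4,-6 \right)} = 8 \cdot 2 + 2 \cdot 3 \left(-1 - 6 - 6 \left(-4\right)^{2}\right) = 16 + 6 \left(-1 - 6 - 96\right) = 16 + 6 \left(-103\right) = 16 - 618 = -602$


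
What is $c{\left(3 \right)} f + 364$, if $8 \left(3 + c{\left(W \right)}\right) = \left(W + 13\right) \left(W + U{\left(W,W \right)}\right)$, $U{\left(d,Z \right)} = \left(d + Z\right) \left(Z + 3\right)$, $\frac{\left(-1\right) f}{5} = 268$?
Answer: $-100136$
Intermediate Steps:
$f = -1340$ ($f = \left(-5\right) 268 = -1340$)
$U{\left(d,Z \right)} = \left(3 + Z\right) \left(Z + d\right)$ ($U{\left(d,Z \right)} = \left(Z + d\right) \left(3 + Z\right) = \left(3 + Z\right) \left(Z + d\right)$)
$c{\left(W \right)} = -3 + \frac{\left(13 + W\right) \left(2 W^{2} + 7 W\right)}{8}$ ($c{\left(W \right)} = -3 + \frac{\left(W + 13\right) \left(W + \left(W^{2} + 3 W + 3 W + W W\right)\right)}{8} = -3 + \frac{\left(13 + W\right) \left(W + \left(W^{2} + 3 W + 3 W + W^{2}\right)\right)}{8} = -3 + \frac{\left(13 + W\right) \left(W + \left(2 W^{2} + 6 W\right)\right)}{8} = -3 + \frac{\left(13 + W\right) \left(2 W^{2} + 7 W\right)}{8}$)
$c{\left(3 \right)} f + 364 = \left(-3 + \frac{3^{3}}{4} + \frac{33 \cdot 3^{2}}{8} + \frac{91}{8} \cdot 3\right) \left(-1340\right) + 364 = \left(-3 + \frac{1}{4} \cdot 27 + \frac{33}{8} \cdot 9 + \frac{273}{8}\right) \left(-1340\right) + 364 = \left(-3 + \frac{27}{4} + \frac{297}{8} + \frac{273}{8}\right) \left(-1340\right) + 364 = 75 \left(-1340\right) + 364 = -100500 + 364 = -100136$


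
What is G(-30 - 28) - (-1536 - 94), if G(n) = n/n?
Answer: 1631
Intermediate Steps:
G(n) = 1
G(-30 - 28) - (-1536 - 94) = 1 - (-1536 - 94) = 1 - 1*(-1630) = 1 + 1630 = 1631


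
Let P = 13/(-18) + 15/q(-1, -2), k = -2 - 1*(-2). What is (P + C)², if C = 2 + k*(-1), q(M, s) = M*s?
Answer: 6241/81 ≈ 77.049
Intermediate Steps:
k = 0 (k = -2 + 2 = 0)
C = 2 (C = 2 + 0*(-1) = 2 + 0 = 2)
P = 61/9 (P = 13/(-18) + 15/((-1*(-2))) = 13*(-1/18) + 15/2 = -13/18 + 15*(½) = -13/18 + 15/2 = 61/9 ≈ 6.7778)
(P + C)² = (61/9 + 2)² = (79/9)² = 6241/81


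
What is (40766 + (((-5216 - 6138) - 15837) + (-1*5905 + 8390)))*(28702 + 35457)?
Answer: 1030393540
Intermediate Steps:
(40766 + (((-5216 - 6138) - 15837) + (-1*5905 + 8390)))*(28702 + 35457) = (40766 + ((-11354 - 15837) + (-5905 + 8390)))*64159 = (40766 + (-27191 + 2485))*64159 = (40766 - 24706)*64159 = 16060*64159 = 1030393540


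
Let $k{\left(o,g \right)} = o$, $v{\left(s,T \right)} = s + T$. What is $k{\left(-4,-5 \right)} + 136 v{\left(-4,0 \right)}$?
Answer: $-548$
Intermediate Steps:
$v{\left(s,T \right)} = T + s$
$k{\left(-4,-5 \right)} + 136 v{\left(-4,0 \right)} = -4 + 136 \left(0 - 4\right) = -4 + 136 \left(-4\right) = -4 - 544 = -548$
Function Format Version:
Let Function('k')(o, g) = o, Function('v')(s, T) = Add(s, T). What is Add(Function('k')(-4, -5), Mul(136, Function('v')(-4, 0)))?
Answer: -548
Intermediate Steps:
Function('v')(s, T) = Add(T, s)
Add(Function('k')(-4, -5), Mul(136, Function('v')(-4, 0))) = Add(-4, Mul(136, Add(0, -4))) = Add(-4, Mul(136, -4)) = Add(-4, -544) = -548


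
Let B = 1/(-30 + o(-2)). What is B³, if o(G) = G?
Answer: -1/32768 ≈ -3.0518e-5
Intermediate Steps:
B = -1/32 (B = 1/(-30 - 2) = 1/(-32) = -1/32 ≈ -0.031250)
B³ = (-1/32)³ = -1/32768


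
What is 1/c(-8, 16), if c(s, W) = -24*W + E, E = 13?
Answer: -1/371 ≈ -0.0026954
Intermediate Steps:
c(s, W) = 13 - 24*W (c(s, W) = -24*W + 13 = 13 - 24*W)
1/c(-8, 16) = 1/(13 - 24*16) = 1/(13 - 384) = 1/(-371) = -1/371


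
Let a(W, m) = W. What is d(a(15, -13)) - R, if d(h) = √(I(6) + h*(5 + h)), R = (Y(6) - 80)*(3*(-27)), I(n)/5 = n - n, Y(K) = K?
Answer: -5994 + 10*√3 ≈ -5976.7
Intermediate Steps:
I(n) = 0 (I(n) = 5*(n - n) = 5*0 = 0)
R = 5994 (R = (6 - 80)*(3*(-27)) = -74*(-81) = 5994)
d(h) = √(h*(5 + h)) (d(h) = √(0 + h*(5 + h)) = √(h*(5 + h)))
d(a(15, -13)) - R = √(15*(5 + 15)) - 1*5994 = √(15*20) - 5994 = √300 - 5994 = 10*√3 - 5994 = -5994 + 10*√3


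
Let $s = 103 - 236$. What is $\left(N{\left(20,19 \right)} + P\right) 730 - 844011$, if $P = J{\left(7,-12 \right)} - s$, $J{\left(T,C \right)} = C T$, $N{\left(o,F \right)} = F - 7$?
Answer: $-799481$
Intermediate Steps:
$N{\left(o,F \right)} = -7 + F$ ($N{\left(o,F \right)} = F - 7 = -7 + F$)
$s = -133$ ($s = 103 - 236 = -133$)
$P = 49$ ($P = \left(-12\right) 7 - -133 = -84 + 133 = 49$)
$\left(N{\left(20,19 \right)} + P\right) 730 - 844011 = \left(\left(-7 + 19\right) + 49\right) 730 - 844011 = \left(12 + 49\right) 730 - 844011 = 61 \cdot 730 - 844011 = 44530 - 844011 = -799481$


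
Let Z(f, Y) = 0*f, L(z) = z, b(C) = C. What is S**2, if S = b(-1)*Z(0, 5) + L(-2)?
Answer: 4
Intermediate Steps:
Z(f, Y) = 0
S = -2 (S = -1*0 - 2 = 0 - 2 = -2)
S**2 = (-2)**2 = 4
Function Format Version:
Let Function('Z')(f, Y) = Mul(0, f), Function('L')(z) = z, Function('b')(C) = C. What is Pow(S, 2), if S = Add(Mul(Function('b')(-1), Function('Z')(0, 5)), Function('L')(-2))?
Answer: 4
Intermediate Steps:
Function('Z')(f, Y) = 0
S = -2 (S = Add(Mul(-1, 0), -2) = Add(0, -2) = -2)
Pow(S, 2) = Pow(-2, 2) = 4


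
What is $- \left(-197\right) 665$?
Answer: $131005$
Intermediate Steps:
$- \left(-197\right) 665 = \left(-1\right) \left(-131005\right) = 131005$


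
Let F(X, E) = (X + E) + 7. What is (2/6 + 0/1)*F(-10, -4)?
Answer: -7/3 ≈ -2.3333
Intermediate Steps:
F(X, E) = 7 + E + X (F(X, E) = (E + X) + 7 = 7 + E + X)
(2/6 + 0/1)*F(-10, -4) = (2/6 + 0/1)*(7 - 4 - 10) = (2*(⅙) + 0*1)*(-7) = (⅓ + 0)*(-7) = (⅓)*(-7) = -7/3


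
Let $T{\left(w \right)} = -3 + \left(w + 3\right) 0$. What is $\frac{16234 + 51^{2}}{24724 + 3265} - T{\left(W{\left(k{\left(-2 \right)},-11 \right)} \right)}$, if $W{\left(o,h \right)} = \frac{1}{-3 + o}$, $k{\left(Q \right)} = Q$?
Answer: $\frac{102802}{27989} \approx 3.6729$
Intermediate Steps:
$T{\left(w \right)} = -3$ ($T{\left(w \right)} = -3 + \left(3 + w\right) 0 = -3 + 0 = -3$)
$\frac{16234 + 51^{2}}{24724 + 3265} - T{\left(W{\left(k{\left(-2 \right)},-11 \right)} \right)} = \frac{16234 + 51^{2}}{24724 + 3265} - -3 = \frac{16234 + 2601}{27989} + 3 = 18835 \cdot \frac{1}{27989} + 3 = \frac{18835}{27989} + 3 = \frac{102802}{27989}$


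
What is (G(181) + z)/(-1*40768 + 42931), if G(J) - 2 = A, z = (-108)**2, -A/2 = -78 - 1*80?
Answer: 3994/721 ≈ 5.5395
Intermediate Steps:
A = 316 (A = -2*(-78 - 1*80) = -2*(-78 - 80) = -2*(-158) = 316)
z = 11664
G(J) = 318 (G(J) = 2 + 316 = 318)
(G(181) + z)/(-1*40768 + 42931) = (318 + 11664)/(-1*40768 + 42931) = 11982/(-40768 + 42931) = 11982/2163 = 11982*(1/2163) = 3994/721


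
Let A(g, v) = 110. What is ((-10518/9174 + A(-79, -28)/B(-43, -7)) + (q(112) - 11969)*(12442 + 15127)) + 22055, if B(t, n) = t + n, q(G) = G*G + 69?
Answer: 135901248111/7645 ≈ 1.7776e+7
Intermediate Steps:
q(G) = 69 + G² (q(G) = G² + 69 = 69 + G²)
B(t, n) = n + t
((-10518/9174 + A(-79, -28)/B(-43, -7)) + (q(112) - 11969)*(12442 + 15127)) + 22055 = ((-10518/9174 + 110/(-7 - 43)) + ((69 + 112²) - 11969)*(12442 + 15127)) + 22055 = ((-10518*1/9174 + 110/(-50)) + ((69 + 12544) - 11969)*27569) + 22055 = ((-1753/1529 + 110*(-1/50)) + (12613 - 11969)*27569) + 22055 = ((-1753/1529 - 11/5) + 644*27569) + 22055 = (-25584/7645 + 17754436) + 22055 = 135732637636/7645 + 22055 = 135901248111/7645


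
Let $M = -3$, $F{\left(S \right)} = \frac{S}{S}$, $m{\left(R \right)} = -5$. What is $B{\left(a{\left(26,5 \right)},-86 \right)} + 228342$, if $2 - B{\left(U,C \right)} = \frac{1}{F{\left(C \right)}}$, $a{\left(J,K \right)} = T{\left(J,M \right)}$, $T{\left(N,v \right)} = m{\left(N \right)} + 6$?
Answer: $228343$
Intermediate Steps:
$F{\left(S \right)} = 1$
$T{\left(N,v \right)} = 1$ ($T{\left(N,v \right)} = -5 + 6 = 1$)
$a{\left(J,K \right)} = 1$
$B{\left(U,C \right)} = 1$ ($B{\left(U,C \right)} = 2 - 1^{-1} = 2 - 1 = 1$)
$B{\left(a{\left(26,5 \right)},-86 \right)} + 228342 = 1 + 228342 = 228343$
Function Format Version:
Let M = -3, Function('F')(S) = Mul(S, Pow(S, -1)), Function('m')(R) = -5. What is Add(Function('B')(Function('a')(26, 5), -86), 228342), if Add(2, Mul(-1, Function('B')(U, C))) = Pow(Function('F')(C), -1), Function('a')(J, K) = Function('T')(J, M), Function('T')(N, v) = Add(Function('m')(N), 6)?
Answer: 228343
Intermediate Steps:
Function('F')(S) = 1
Function('T')(N, v) = 1 (Function('T')(N, v) = Add(-5, 6) = 1)
Function('a')(J, K) = 1
Function('B')(U, C) = 1 (Function('B')(U, C) = Add(2, Mul(-1, Pow(1, -1))) = Add(2, Mul(-1, 1)) = Add(2, -1) = 1)
Add(Function('B')(Function('a')(26, 5), -86), 228342) = Add(1, 228342) = 228343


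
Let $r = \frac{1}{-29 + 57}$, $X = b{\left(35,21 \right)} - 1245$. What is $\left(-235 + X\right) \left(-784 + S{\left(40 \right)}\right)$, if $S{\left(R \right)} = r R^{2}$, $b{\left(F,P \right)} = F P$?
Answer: $\frac{3790560}{7} \approx 5.4151 \cdot 10^{5}$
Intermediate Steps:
$X = -510$ ($X = 35 \cdot 21 - 1245 = 735 - 1245 = -510$)
$r = \frac{1}{28} \approx 0.035714$
$S{\left(R \right)} = \frac{R^{2}}{28}$
$\left(-235 + X\right) \left(-784 + S{\left(40 \right)}\right) = \left(-235 - 510\right) \left(-784 + \frac{40^{2}}{28}\right) = - 745 \left(-784 + \frac{1}{28} \cdot 1600\right) = - 745 \left(-784 + \frac{400}{7}\right) = \left(-745\right) \left(- \frac{5088}{7}\right) = \frac{3790560}{7}$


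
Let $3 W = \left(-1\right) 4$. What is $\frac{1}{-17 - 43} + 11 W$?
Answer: $- \frac{881}{60} \approx -14.683$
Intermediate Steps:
$W = - \frac{4}{3}$ ($W = \frac{\left(-1\right) 4}{3} = \frac{1}{3} \left(-4\right) = - \frac{4}{3} \approx -1.3333$)
$\frac{1}{-17 - 43} + 11 W = \frac{1}{-17 - 43} + 11 \left(- \frac{4}{3}\right) = \frac{1}{-60} - \frac{44}{3} = - \frac{1}{60} - \frac{44}{3} = - \frac{881}{60}$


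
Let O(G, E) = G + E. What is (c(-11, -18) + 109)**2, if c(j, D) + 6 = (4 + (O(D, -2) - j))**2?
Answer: 16384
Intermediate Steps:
O(G, E) = E + G
c(j, D) = -6 + (2 + D - j)**2 (c(j, D) = -6 + (4 + ((-2 + D) - j))**2 = -6 + (4 + (-2 + D - j))**2 = -6 + (2 + D - j)**2)
(c(-11, -18) + 109)**2 = ((-6 + (2 - 18 - 1*(-11))**2) + 109)**2 = ((-6 + (2 - 18 + 11)**2) + 109)**2 = ((-6 + (-5)**2) + 109)**2 = ((-6 + 25) + 109)**2 = (19 + 109)**2 = 128**2 = 16384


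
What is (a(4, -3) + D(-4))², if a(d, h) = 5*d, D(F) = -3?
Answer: 289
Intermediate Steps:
(a(4, -3) + D(-4))² = (5*4 - 3)² = (20 - 3)² = 17² = 289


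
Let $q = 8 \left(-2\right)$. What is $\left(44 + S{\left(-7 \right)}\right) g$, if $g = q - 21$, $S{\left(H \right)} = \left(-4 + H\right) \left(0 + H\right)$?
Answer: $-4477$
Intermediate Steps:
$S{\left(H \right)} = H \left(-4 + H\right)$ ($S{\left(H \right)} = \left(-4 + H\right) H = H \left(-4 + H\right)$)
$q = -16$
$g = -37$ ($g = -16 - 21 = -37$)
$\left(44 + S{\left(-7 \right)}\right) g = \left(44 - 7 \left(-4 - 7\right)\right) \left(-37\right) = \left(44 - -77\right) \left(-37\right) = \left(44 + 77\right) \left(-37\right) = 121 \left(-37\right) = -4477$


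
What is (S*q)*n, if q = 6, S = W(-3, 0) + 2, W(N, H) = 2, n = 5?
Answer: 120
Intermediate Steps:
S = 4 (S = 2 + 2 = 4)
(S*q)*n = (4*6)*5 = 24*5 = 120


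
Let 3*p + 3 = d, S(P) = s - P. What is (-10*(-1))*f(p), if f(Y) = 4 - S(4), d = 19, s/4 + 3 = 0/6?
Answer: 200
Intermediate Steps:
s = -12 (s = -12 + 4*(0/6) = -12 + 4*(0*(⅙)) = -12 + 4*0 = -12 + 0 = -12)
S(P) = -12 - P
p = 16/3 (p = -1 + (⅓)*19 = -1 + 19/3 = 16/3 ≈ 5.3333)
f(Y) = 20 (f(Y) = 4 - (-12 - 1*4) = 4 - (-12 - 4) = 4 - 1*(-16) = 4 + 16 = 20)
(-10*(-1))*f(p) = -10*(-1)*20 = 10*20 = 200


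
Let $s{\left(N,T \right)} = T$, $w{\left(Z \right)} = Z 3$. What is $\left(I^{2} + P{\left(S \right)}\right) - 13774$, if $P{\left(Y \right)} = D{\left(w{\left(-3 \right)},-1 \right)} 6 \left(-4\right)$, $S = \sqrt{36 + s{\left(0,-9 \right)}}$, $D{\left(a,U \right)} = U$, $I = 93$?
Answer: $-5101$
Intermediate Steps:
$w{\left(Z \right)} = 3 Z$
$S = 3 \sqrt{3}$ ($S = \sqrt{36 - 9} = \sqrt{27} = 3 \sqrt{3} \approx 5.1962$)
$P{\left(Y \right)} = 24$ ($P{\left(Y \right)} = \left(-1\right) 6 \left(-4\right) = \left(-6\right) \left(-4\right) = 24$)
$\left(I^{2} + P{\left(S \right)}\right) - 13774 = \left(93^{2} + 24\right) - 13774 = \left(8649 + 24\right) - 13774 = 8673 - 13774 = -5101$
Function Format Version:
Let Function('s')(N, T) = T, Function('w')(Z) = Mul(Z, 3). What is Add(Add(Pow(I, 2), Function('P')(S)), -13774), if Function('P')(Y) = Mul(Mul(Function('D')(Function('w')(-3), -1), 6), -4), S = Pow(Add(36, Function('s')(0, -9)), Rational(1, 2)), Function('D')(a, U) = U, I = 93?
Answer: -5101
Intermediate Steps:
Function('w')(Z) = Mul(3, Z)
S = Mul(3, Pow(3, Rational(1, 2))) (S = Pow(Add(36, -9), Rational(1, 2)) = Pow(27, Rational(1, 2)) = Mul(3, Pow(3, Rational(1, 2))) ≈ 5.1962)
Function('P')(Y) = 24 (Function('P')(Y) = Mul(Mul(-1, 6), -4) = Mul(-6, -4) = 24)
Add(Add(Pow(I, 2), Function('P')(S)), -13774) = Add(Add(Pow(93, 2), 24), -13774) = Add(Add(8649, 24), -13774) = Add(8673, -13774) = -5101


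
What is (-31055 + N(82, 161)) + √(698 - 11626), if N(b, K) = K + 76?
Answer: -30818 + 4*I*√683 ≈ -30818.0 + 104.54*I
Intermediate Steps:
N(b, K) = 76 + K
(-31055 + N(82, 161)) + √(698 - 11626) = (-31055 + (76 + 161)) + √(698 - 11626) = (-31055 + 237) + √(-10928) = -30818 + 4*I*√683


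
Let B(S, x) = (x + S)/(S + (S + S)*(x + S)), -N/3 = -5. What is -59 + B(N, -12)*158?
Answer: -1907/35 ≈ -54.486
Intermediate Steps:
N = 15 (N = -3*(-5) = 15)
B(S, x) = (S + x)/(S + 2*S*(S + x)) (B(S, x) = (S + x)/(S + (2*S)*(S + x)) = (S + x)/(S + 2*S*(S + x)))
-59 + B(N, -12)*158 = -59 + ((15 - 12)/(15*(1 + 2*15 + 2*(-12))))*158 = -59 + ((1/15)*3/(1 + 30 - 24))*158 = -59 + ((1/15)*3/7)*158 = -59 + ((1/15)*(⅐)*3)*158 = -59 + (1/35)*158 = -59 + 158/35 = -1907/35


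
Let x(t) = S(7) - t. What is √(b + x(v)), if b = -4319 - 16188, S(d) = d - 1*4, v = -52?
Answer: 2*I*√5113 ≈ 143.01*I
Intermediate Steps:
S(d) = -4 + d (S(d) = d - 4 = -4 + d)
x(t) = 3 - t (x(t) = (-4 + 7) - t = 3 - t)
b = -20507
√(b + x(v)) = √(-20507 + (3 - 1*(-52))) = √(-20507 + (3 + 52)) = √(-20507 + 55) = √(-20452) = 2*I*√5113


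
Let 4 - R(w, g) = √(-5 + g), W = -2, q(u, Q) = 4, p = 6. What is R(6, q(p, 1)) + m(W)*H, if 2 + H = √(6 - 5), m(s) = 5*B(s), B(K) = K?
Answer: 14 - I ≈ 14.0 - 1.0*I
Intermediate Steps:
R(w, g) = 4 - √(-5 + g)
m(s) = 5*s
H = -1 (H = -2 + √(6 - 5) = -2 + √1 = -2 + 1 = -1)
R(6, q(p, 1)) + m(W)*H = (4 - √(-5 + 4)) + (5*(-2))*(-1) = (4 - √(-1)) - 10*(-1) = (4 - I) + 10 = 14 - I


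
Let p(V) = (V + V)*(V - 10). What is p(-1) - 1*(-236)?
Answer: 258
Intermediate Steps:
p(V) = 2*V*(-10 + V) (p(V) = (2*V)*(-10 + V) = 2*V*(-10 + V))
p(-1) - 1*(-236) = 2*(-1)*(-10 - 1) - 1*(-236) = 2*(-1)*(-11) + 236 = 22 + 236 = 258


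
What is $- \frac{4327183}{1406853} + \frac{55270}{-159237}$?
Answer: $- \frac{12171498487}{3555921447} \approx -3.4229$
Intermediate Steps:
$- \frac{4327183}{1406853} + \frac{55270}{-159237} = \left(-4327183\right) \frac{1}{1406853} + 55270 \left(- \frac{1}{159237}\right) = - \frac{618169}{200979} - \frac{55270}{159237} = - \frac{12171498487}{3555921447}$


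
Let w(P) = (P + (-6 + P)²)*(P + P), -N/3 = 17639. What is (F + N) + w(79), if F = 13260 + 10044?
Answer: 824851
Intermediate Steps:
N = -52917 (N = -3*17639 = -52917)
w(P) = 2*P*(P + (-6 + P)²) (w(P) = (P + (-6 + P)²)*(2*P) = 2*P*(P + (-6 + P)²))
F = 23304
(F + N) + w(79) = (23304 - 52917) + 2*79*(79 + (-6 + 79)²) = -29613 + 2*79*(79 + 73²) = -29613 + 2*79*(79 + 5329) = -29613 + 2*79*5408 = -29613 + 854464 = 824851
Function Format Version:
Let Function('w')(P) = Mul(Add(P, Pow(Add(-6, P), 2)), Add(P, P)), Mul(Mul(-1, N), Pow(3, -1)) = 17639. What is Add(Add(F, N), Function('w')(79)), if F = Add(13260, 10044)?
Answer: 824851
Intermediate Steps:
N = -52917 (N = Mul(-3, 17639) = -52917)
Function('w')(P) = Mul(2, P, Add(P, Pow(Add(-6, P), 2))) (Function('w')(P) = Mul(Add(P, Pow(Add(-6, P), 2)), Mul(2, P)) = Mul(2, P, Add(P, Pow(Add(-6, P), 2))))
F = 23304
Add(Add(F, N), Function('w')(79)) = Add(Add(23304, -52917), Mul(2, 79, Add(79, Pow(Add(-6, 79), 2)))) = Add(-29613, Mul(2, 79, Add(79, Pow(73, 2)))) = Add(-29613, Mul(2, 79, Add(79, 5329))) = Add(-29613, Mul(2, 79, 5408)) = Add(-29613, 854464) = 824851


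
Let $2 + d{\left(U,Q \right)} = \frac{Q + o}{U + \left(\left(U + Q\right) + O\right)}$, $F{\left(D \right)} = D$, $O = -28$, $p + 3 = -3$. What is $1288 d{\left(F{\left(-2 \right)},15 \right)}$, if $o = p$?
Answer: $- \frac{55384}{17} \approx -3257.9$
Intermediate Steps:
$p = -6$ ($p = -3 - 3 = -6$)
$o = -6$
$d{\left(U,Q \right)} = -2 + \frac{-6 + Q}{-28 + Q + 2 U}$ ($d{\left(U,Q \right)} = -2 + \frac{Q - 6}{U - \left(28 - Q - U\right)} = -2 + \frac{-6 + Q}{U - \left(28 - Q - U\right)} = -2 + \frac{-6 + Q}{U + \left(-28 + Q + U\right)} = -2 + \frac{-6 + Q}{-28 + Q + 2 U}$)
$1288 d{\left(F{\left(-2 \right)},15 \right)} = 1288 \frac{50 - 15 - -8}{-28 + 15 + 2 \left(-2\right)} = 1288 \frac{50 - 15 + 8}{-28 + 15 - 4} = 1288 \frac{1}{-17} \cdot 43 = 1288 \left(\left(- \frac{1}{17}\right) 43\right) = 1288 \left(- \frac{43}{17}\right) = - \frac{55384}{17}$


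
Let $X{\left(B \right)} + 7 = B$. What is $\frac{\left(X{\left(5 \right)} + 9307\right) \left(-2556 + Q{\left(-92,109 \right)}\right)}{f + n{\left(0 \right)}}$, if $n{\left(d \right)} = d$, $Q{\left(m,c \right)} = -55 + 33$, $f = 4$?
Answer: $- \frac{11994145}{2} \approx -5.9971 \cdot 10^{6}$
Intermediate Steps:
$Q{\left(m,c \right)} = -22$
$X{\left(B \right)} = -7 + B$
$\frac{\left(X{\left(5 \right)} + 9307\right) \left(-2556 + Q{\left(-92,109 \right)}\right)}{f + n{\left(0 \right)}} = \frac{\left(\left(-7 + 5\right) + 9307\right) \left(-2556 - 22\right)}{4 + 0} = \frac{\left(-2 + 9307\right) \left(-2578\right)}{4} = \frac{9305 \left(-2578\right)}{4} = \frac{1}{4} \left(-23988290\right) = - \frac{11994145}{2}$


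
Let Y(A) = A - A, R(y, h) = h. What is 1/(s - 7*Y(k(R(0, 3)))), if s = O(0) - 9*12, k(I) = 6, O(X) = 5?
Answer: -1/103 ≈ -0.0097087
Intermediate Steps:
Y(A) = 0
s = -103 (s = 5 - 9*12 = 5 - 108 = -103)
1/(s - 7*Y(k(R(0, 3)))) = 1/(-103 - 7*0) = 1/(-103 + 0) = 1/(-103) = -1/103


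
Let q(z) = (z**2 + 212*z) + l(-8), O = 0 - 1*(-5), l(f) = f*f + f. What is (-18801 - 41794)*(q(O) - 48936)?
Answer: 2896138025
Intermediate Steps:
l(f) = f + f**2 (l(f) = f**2 + f = f + f**2)
O = 5 (O = 0 + 5 = 5)
q(z) = 56 + z**2 + 212*z (q(z) = (z**2 + 212*z) - 8*(1 - 8) = (z**2 + 212*z) - 8*(-7) = (z**2 + 212*z) + 56 = 56 + z**2 + 212*z)
(-18801 - 41794)*(q(O) - 48936) = (-18801 - 41794)*((56 + 5**2 + 212*5) - 48936) = -60595*((56 + 25 + 1060) - 48936) = -60595*(1141 - 48936) = -60595*(-47795) = 2896138025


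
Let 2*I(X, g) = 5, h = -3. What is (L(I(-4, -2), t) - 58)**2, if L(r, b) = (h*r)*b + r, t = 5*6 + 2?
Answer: 349281/4 ≈ 87320.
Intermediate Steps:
I(X, g) = 5/2 (I(X, g) = (1/2)*5 = 5/2)
t = 32 (t = 30 + 2 = 32)
L(r, b) = r - 3*b*r (L(r, b) = (-3*r)*b + r = -3*b*r + r = r - 3*b*r)
(L(I(-4, -2), t) - 58)**2 = (5*(1 - 3*32)/2 - 58)**2 = (5*(1 - 96)/2 - 58)**2 = ((5/2)*(-95) - 58)**2 = (-475/2 - 58)**2 = (-591/2)**2 = 349281/4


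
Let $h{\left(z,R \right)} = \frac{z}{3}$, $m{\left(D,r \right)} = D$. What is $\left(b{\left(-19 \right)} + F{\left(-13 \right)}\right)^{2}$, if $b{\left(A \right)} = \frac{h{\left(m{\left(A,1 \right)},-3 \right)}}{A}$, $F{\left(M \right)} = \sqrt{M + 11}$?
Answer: $- \frac{17}{9} + \frac{2 i \sqrt{2}}{3} \approx -1.8889 + 0.94281 i$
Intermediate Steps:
$F{\left(M \right)} = \sqrt{11 + M}$
$h{\left(z,R \right)} = \frac{z}{3}$ ($h{\left(z,R \right)} = z \frac{1}{3} = \frac{z}{3}$)
$b{\left(A \right)} = \frac{1}{3}$ ($b{\left(A \right)} = \frac{\frac{1}{3} A}{A} = \frac{1}{3}$)
$\left(b{\left(-19 \right)} + F{\left(-13 \right)}\right)^{2} = \left(\frac{1}{3} + \sqrt{11 - 13}\right)^{2} = \left(\frac{1}{3} + \sqrt{-2}\right)^{2} = \left(\frac{1}{3} + i \sqrt{2}\right)^{2}$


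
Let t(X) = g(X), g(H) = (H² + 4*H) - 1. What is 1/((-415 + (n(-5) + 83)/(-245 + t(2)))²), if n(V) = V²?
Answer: 169/29170801 ≈ 5.7935e-6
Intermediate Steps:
g(H) = -1 + H² + 4*H
t(X) = -1 + X² + 4*X
1/((-415 + (n(-5) + 83)/(-245 + t(2)))²) = 1/((-415 + ((-5)² + 83)/(-245 + (-1 + 2² + 4*2)))²) = 1/((-415 + (25 + 83)/(-245 + (-1 + 4 + 8)))²) = 1/((-415 + 108/(-245 + 11))²) = 1/((-415 + 108/(-234))²) = 1/((-415 + 108*(-1/234))²) = 1/((-415 - 6/13)²) = 1/((-5401/13)²) = 1/(29170801/169) = 169/29170801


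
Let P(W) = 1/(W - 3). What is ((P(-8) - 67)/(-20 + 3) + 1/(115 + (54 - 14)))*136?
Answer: 916616/1705 ≈ 537.60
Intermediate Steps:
P(W) = 1/(-3 + W)
((P(-8) - 67)/(-20 + 3) + 1/(115 + (54 - 14)))*136 = ((1/(-3 - 8) - 67)/(-20 + 3) + 1/(115 + (54 - 14)))*136 = ((1/(-11) - 67)/(-17) + 1/(115 + 40))*136 = ((-1/11 - 67)*(-1/17) + 1/155)*136 = (-738/11*(-1/17) + 1/155)*136 = (738/187 + 1/155)*136 = (114577/28985)*136 = 916616/1705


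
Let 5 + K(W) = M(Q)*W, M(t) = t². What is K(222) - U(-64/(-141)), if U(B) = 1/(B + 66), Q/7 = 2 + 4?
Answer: 3669319969/9370 ≈ 3.9160e+5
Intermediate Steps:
Q = 42 (Q = 7*(2 + 4) = 7*6 = 42)
K(W) = -5 + 1764*W (K(W) = -5 + 42²*W = -5 + 1764*W)
U(B) = 1/(66 + B)
K(222) - U(-64/(-141)) = (-5 + 1764*222) - 1/(66 - 64/(-141)) = (-5 + 391608) - 1/(66 - 64*(-1/141)) = 391603 - 1/(66 + 64/141) = 391603 - 1/9370/141 = 391603 - 1*141/9370 = 391603 - 141/9370 = 3669319969/9370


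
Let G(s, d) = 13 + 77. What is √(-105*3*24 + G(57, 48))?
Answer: 3*I*√830 ≈ 86.429*I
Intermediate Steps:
G(s, d) = 90
√(-105*3*24 + G(57, 48)) = √(-105*3*24 + 90) = √(-21*15*24 + 90) = √(-315*24 + 90) = √(-7560 + 90) = √(-7470) = 3*I*√830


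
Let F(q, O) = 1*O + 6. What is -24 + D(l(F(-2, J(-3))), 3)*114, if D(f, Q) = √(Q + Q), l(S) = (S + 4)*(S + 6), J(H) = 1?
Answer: -24 + 114*√6 ≈ 255.24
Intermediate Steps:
F(q, O) = 6 + O (F(q, O) = O + 6 = 6 + O)
l(S) = (4 + S)*(6 + S)
D(f, Q) = √2*√Q (D(f, Q) = √(2*Q) = √2*√Q)
-24 + D(l(F(-2, J(-3))), 3)*114 = -24 + (√2*√3)*114 = -24 + √6*114 = -24 + 114*√6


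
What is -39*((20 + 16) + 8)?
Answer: -1716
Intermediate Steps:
-39*((20 + 16) + 8) = -39*(36 + 8) = -39*44 = -1716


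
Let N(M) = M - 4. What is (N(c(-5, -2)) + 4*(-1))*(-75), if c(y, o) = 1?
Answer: 525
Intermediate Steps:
N(M) = -4 + M
(N(c(-5, -2)) + 4*(-1))*(-75) = ((-4 + 1) + 4*(-1))*(-75) = (-3 - 4)*(-75) = -7*(-75) = 525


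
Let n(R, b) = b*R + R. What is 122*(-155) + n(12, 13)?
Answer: -18742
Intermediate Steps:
n(R, b) = R + R*b (n(R, b) = R*b + R = R + R*b)
122*(-155) + n(12, 13) = 122*(-155) + 12*(1 + 13) = -18910 + 12*14 = -18910 + 168 = -18742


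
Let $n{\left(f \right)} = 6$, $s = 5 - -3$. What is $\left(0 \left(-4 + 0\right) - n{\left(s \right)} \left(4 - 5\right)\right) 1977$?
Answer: $11862$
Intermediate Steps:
$s = 8$ ($s = 5 + 3 = 8$)
$\left(0 \left(-4 + 0\right) - n{\left(s \right)} \left(4 - 5\right)\right) 1977 = \left(0 \left(-4 + 0\right) - 6 \left(4 - 5\right)\right) 1977 = \left(0 \left(-4\right) - 6 \left(-1\right)\right) 1977 = \left(0 - -6\right) 1977 = \left(0 + 6\right) 1977 = 6 \cdot 1977 = 11862$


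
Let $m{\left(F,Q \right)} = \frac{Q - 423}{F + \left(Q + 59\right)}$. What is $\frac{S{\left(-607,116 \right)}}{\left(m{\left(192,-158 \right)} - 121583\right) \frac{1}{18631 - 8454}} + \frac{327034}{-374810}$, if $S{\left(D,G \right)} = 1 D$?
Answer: $\frac{21163099471267}{423827651800} \approx 49.933$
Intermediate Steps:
$m{\left(F,Q \right)} = \frac{-423 + Q}{59 + F + Q}$ ($m{\left(F,Q \right)} = \frac{-423 + Q}{F + \left(59 + Q\right)} = \frac{-423 + Q}{59 + F + Q}$)
$S{\left(D,G \right)} = D$
$\frac{S{\left(-607,116 \right)}}{\left(m{\left(192,-158 \right)} - 121583\right) \frac{1}{18631 - 8454}} + \frac{327034}{-374810} = - \frac{607}{\left(\frac{-423 - 158}{59 + 192 - 158} - 121583\right) \frac{1}{18631 - 8454}} + \frac{327034}{-374810} = - \frac{607}{\left(\frac{1}{93} \left(-581\right) - 121583\right) \frac{1}{10177}} + 327034 \left(- \frac{1}{374810}\right) = - \frac{607}{\left(\frac{1}{93} \left(-581\right) - 121583\right) \frac{1}{10177}} - \frac{163517}{187405} = - \frac{607}{\left(- \frac{581}{93} - 121583\right) \frac{1}{10177}} - \frac{163517}{187405} = - \frac{607}{\left(- \frac{11307800}{93}\right) \frac{1}{10177}} - \frac{163517}{187405} = - \frac{607}{- \frac{11307800}{946461}} - \frac{163517}{187405} = \left(-607\right) \left(- \frac{946461}{11307800}\right) - \frac{163517}{187405} = \frac{574501827}{11307800} - \frac{163517}{187405} = \frac{21163099471267}{423827651800}$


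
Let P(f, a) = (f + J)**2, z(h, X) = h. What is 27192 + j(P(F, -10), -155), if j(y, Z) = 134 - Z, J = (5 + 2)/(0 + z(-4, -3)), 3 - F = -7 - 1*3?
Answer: 27481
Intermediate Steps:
F = 13 (F = 3 - (-7 - 1*3) = 3 - (-7 - 3) = 3 - 1*(-10) = 3 + 10 = 13)
J = -7/4 (J = (5 + 2)/(0 - 4) = 7/(-4) = 7*(-1/4) = -7/4 ≈ -1.7500)
P(f, a) = (-7/4 + f)**2 (P(f, a) = (f - 7/4)**2 = (-7/4 + f)**2)
27192 + j(P(F, -10), -155) = 27192 + (134 - 1*(-155)) = 27192 + (134 + 155) = 27192 + 289 = 27481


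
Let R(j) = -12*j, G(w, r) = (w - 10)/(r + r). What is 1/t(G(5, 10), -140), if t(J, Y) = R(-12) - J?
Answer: 4/577 ≈ 0.0069324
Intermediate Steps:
G(w, r) = (-10 + w)/(2*r) (G(w, r) = (-10 + w)/((2*r)) = (-10 + w)*(1/(2*r)) = (-10 + w)/(2*r))
t(J, Y) = 144 - J (t(J, Y) = -12*(-12) - J = 144 - J)
1/t(G(5, 10), -140) = 1/(144 - (-10 + 5)/(2*10)) = 1/(144 - (-5)/(2*10)) = 1/(144 - 1*(-¼)) = 1/(144 + ¼) = 1/(577/4) = 4/577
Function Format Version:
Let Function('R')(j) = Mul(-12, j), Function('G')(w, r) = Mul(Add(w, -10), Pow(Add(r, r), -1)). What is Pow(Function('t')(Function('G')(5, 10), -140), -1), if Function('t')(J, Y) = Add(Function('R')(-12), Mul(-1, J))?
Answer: Rational(4, 577) ≈ 0.0069324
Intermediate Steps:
Function('G')(w, r) = Mul(Rational(1, 2), Pow(r, -1), Add(-10, w)) (Function('G')(w, r) = Mul(Add(-10, w), Pow(Mul(2, r), -1)) = Mul(Add(-10, w), Mul(Rational(1, 2), Pow(r, -1))) = Mul(Rational(1, 2), Pow(r, -1), Add(-10, w)))
Function('t')(J, Y) = Add(144, Mul(-1, J)) (Function('t')(J, Y) = Add(Mul(-12, -12), Mul(-1, J)) = Add(144, Mul(-1, J)))
Pow(Function('t')(Function('G')(5, 10), -140), -1) = Pow(Add(144, Mul(-1, Mul(Rational(1, 2), Pow(10, -1), Add(-10, 5)))), -1) = Pow(Add(144, Mul(-1, Mul(Rational(1, 2), Rational(1, 10), -5))), -1) = Pow(Add(144, Mul(-1, Rational(-1, 4))), -1) = Pow(Add(144, Rational(1, 4)), -1) = Pow(Rational(577, 4), -1) = Rational(4, 577)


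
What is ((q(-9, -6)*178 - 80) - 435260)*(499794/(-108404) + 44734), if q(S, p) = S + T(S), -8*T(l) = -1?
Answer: -4237112064926909/216808 ≈ -1.9543e+10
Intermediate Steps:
T(l) = ⅛ (T(l) = -⅛*(-1) = ⅛)
q(S, p) = ⅛ + S (q(S, p) = S + ⅛ = ⅛ + S)
((q(-9, -6)*178 - 80) - 435260)*(499794/(-108404) + 44734) = (((⅛ - 9)*178 - 80) - 435260)*(499794/(-108404) + 44734) = ((-71/8*178 - 80) - 435260)*(499794*(-1/108404) + 44734) = ((-6319/4 - 80) - 435260)*(-249897/54202 + 44734) = (-6639/4 - 435260)*(2424422371/54202) = -1747679/4*2424422371/54202 = -4237112064926909/216808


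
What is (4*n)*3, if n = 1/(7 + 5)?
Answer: 1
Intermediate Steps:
n = 1/12 ≈ 0.083333
(4*n)*3 = (4*(1/12))*3 = (1/3)*3 = 1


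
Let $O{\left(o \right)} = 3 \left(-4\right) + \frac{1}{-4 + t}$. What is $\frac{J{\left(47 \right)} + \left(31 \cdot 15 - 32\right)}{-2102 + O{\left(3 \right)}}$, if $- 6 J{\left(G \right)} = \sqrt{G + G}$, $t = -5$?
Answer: $- \frac{3897}{19027} + \frac{3 \sqrt{94}}{38054} \approx -0.20405$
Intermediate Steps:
$J{\left(G \right)} = - \frac{\sqrt{2} \sqrt{G}}{6}$ ($J{\left(G \right)} = - \frac{\sqrt{G + G}}{6} = - \frac{\sqrt{2 G}}{6} = - \frac{\sqrt{2} \sqrt{G}}{6}$)
$O{\left(o \right)} = - \frac{109}{9}$ ($O{\left(o \right)} = 3 \left(-4\right) + \frac{1}{-4 - 5} = -12 + \frac{1}{-9} = -12 - \frac{1}{9} = - \frac{109}{9}$)
$\frac{J{\left(47 \right)} + \left(31 \cdot 15 - 32\right)}{-2102 + O{\left(3 \right)}} = \frac{- \frac{\sqrt{2} \sqrt{47}}{6} + \left(31 \cdot 15 - 32\right)}{-2102 - \frac{109}{9}} = \frac{- \frac{\sqrt{94}}{6} + \left(465 - 32\right)}{- \frac{19027}{9}} = \left(- \frac{\sqrt{94}}{6} + 433\right) \left(- \frac{9}{19027}\right) = \left(433 - \frac{\sqrt{94}}{6}\right) \left(- \frac{9}{19027}\right) = - \frac{3897}{19027} + \frac{3 \sqrt{94}}{38054}$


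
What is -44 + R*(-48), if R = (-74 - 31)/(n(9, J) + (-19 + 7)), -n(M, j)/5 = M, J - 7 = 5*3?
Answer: -2516/19 ≈ -132.42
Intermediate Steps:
J = 22 (J = 7 + 5*3 = 7 + 15 = 22)
n(M, j) = -5*M
R = 35/19 (R = (-74 - 31)/(-5*9 + (-19 + 7)) = -105/(-45 - 12) = -105/(-57) = -105*(-1/57) = 35/19 ≈ 1.8421)
-44 + R*(-48) = -44 + (35/19)*(-48) = -44 - 1680/19 = -2516/19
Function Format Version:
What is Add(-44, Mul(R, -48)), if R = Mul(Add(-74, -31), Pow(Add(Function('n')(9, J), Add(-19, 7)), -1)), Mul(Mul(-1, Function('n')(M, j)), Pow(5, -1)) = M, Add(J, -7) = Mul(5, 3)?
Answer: Rational(-2516, 19) ≈ -132.42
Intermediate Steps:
J = 22 (J = Add(7, Mul(5, 3)) = Add(7, 15) = 22)
Function('n')(M, j) = Mul(-5, M)
R = Rational(35, 19) (R = Mul(Add(-74, -31), Pow(Add(Mul(-5, 9), Add(-19, 7)), -1)) = Mul(-105, Pow(Add(-45, -12), -1)) = Mul(-105, Pow(-57, -1)) = Mul(-105, Rational(-1, 57)) = Rational(35, 19) ≈ 1.8421)
Add(-44, Mul(R, -48)) = Add(-44, Mul(Rational(35, 19), -48)) = Add(-44, Rational(-1680, 19)) = Rational(-2516, 19)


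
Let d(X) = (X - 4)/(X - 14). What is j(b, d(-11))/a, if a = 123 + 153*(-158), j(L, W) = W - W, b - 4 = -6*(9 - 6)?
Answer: 0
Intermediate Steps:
d(X) = (-4 + X)/(-14 + X)
b = -14 (b = 4 - 6*(9 - 6) = 4 - 6*3 = 4 - 18 = -14)
j(L, W) = 0
a = -24051 (a = 123 - 24174 = -24051)
j(b, d(-11))/a = 0/(-24051) = 0*(-1/24051) = 0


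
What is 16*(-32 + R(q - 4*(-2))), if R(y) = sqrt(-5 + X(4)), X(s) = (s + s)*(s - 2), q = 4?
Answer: -512 + 16*sqrt(11) ≈ -458.93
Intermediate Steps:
X(s) = 2*s*(-2 + s) (X(s) = (2*s)*(-2 + s) = 2*s*(-2 + s))
R(y) = sqrt(11) (R(y) = sqrt(-5 + 2*4*(-2 + 4)) = sqrt(-5 + 2*4*2) = sqrt(-5 + 16) = sqrt(11))
16*(-32 + R(q - 4*(-2))) = 16*(-32 + sqrt(11)) = -512 + 16*sqrt(11)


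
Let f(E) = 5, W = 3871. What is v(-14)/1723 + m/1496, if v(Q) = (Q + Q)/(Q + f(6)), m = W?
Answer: 60069485/23198472 ≈ 2.5894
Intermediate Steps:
m = 3871
v(Q) = 2*Q/(5 + Q) (v(Q) = (Q + Q)/(Q + 5) = (2*Q)/(5 + Q) = 2*Q/(5 + Q))
v(-14)/1723 + m/1496 = (2*(-14)/(5 - 14))/1723 + 3871/1496 = (2*(-14)/(-9))*(1/1723) + 3871*(1/1496) = (2*(-14)*(-1/9))*(1/1723) + 3871/1496 = (28/9)*(1/1723) + 3871/1496 = 28/15507 + 3871/1496 = 60069485/23198472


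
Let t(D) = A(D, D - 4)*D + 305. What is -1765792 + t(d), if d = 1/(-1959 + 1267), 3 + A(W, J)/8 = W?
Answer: -105678518769/59858 ≈ -1.7655e+6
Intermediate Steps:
A(W, J) = -24 + 8*W
d = -1/692 (d = 1/(-692) = -1/692 ≈ -0.0014451)
t(D) = 305 + D*(-24 + 8*D) (t(D) = (-24 + 8*D)*D + 305 = D*(-24 + 8*D) + 305 = 305 + D*(-24 + 8*D))
-1765792 + t(d) = -1765792 + (305 + 8*(-1/692)*(-3 - 1/692)) = -1765792 + (305 + 8*(-1/692)*(-2077/692)) = -1765792 + (305 + 2077/59858) = -1765792 + 18258767/59858 = -105678518769/59858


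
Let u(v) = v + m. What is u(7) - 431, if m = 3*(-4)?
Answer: -436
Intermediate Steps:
m = -12
u(v) = -12 + v (u(v) = v - 12 = -12 + v)
u(7) - 431 = (-12 + 7) - 431 = -5 - 431 = -436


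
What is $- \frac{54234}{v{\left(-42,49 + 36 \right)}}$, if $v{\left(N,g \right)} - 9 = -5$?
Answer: $- \frac{27117}{2} \approx -13559.0$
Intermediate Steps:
$v{\left(N,g \right)} = 4$ ($v{\left(N,g \right)} = 9 - 5 = 4$)
$- \frac{54234}{v{\left(-42,49 + 36 \right)}} = - \frac{54234}{4} = \left(-54234\right) \frac{1}{4} = - \frac{27117}{2}$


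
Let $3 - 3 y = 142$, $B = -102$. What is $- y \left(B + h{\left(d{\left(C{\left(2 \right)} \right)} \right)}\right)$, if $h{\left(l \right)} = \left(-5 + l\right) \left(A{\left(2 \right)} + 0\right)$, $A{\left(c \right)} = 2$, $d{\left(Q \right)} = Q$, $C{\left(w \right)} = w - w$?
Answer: $- \frac{15568}{3} \approx -5189.3$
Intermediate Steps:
$C{\left(w \right)} = 0$
$y = - \frac{139}{3}$ ($y = 1 - \frac{142}{3} = - \frac{139}{3} \approx -46.333$)
$h{\left(l \right)} = -10 + 2 l$ ($h{\left(l \right)} = \left(-5 + l\right) \left(2 + 0\right) = \left(-5 + l\right) 2 = -10 + 2 l$)
$- y \left(B + h{\left(d{\left(C{\left(2 \right)} \right)} \right)}\right) = - \frac{\left(-139\right) \left(-102 + \left(-10 + 2 \cdot 0\right)\right)}{3} = - \frac{\left(-139\right) \left(-102 + \left(-10 + 0\right)\right)}{3} = - \frac{\left(-139\right) \left(-102 - 10\right)}{3} = - \frac{\left(-139\right) \left(-112\right)}{3} = \left(-1\right) \frac{15568}{3} = - \frac{15568}{3}$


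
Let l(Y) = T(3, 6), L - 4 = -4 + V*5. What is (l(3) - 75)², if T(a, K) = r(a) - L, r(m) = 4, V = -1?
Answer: 4356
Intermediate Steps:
L = -5 (L = 4 + (-4 - 1*5) = 4 + (-4 - 5) = 4 - 9 = -5)
T(a, K) = 9 (T(a, K) = 4 - 1*(-5) = 4 + 5 = 9)
l(Y) = 9
(l(3) - 75)² = (9 - 75)² = (-66)² = 4356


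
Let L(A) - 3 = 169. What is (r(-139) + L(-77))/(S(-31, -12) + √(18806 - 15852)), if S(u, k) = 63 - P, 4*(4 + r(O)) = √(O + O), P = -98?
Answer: 3864/3281 - 24*√2954/3281 - I*√205303/45934 + 23*I*√278/13124 ≈ 0.78012 + 0.019356*I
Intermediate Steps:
r(O) = -4 + √2*√O/4 (r(O) = -4 + √(O + O)/4 = -4 + √(2*O)/4 = -4 + (√2*√O)/4 = -4 + √2*√O/4)
L(A) = 172 (L(A) = 3 + 169 = 172)
S(u, k) = 161 (S(u, k) = 63 - 1*(-98) = 63 + 98 = 161)
(r(-139) + L(-77))/(S(-31, -12) + √(18806 - 15852)) = ((-4 + √2*√(-139)/4) + 172)/(161 + √(18806 - 15852)) = ((-4 + √2*(I*√139)/4) + 172)/(161 + √2954) = ((-4 + I*√278/4) + 172)/(161 + √2954) = (168 + I*√278/4)/(161 + √2954)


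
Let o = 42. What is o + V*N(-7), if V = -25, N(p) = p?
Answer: 217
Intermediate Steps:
o + V*N(-7) = 42 - 25*(-7) = 42 + 175 = 217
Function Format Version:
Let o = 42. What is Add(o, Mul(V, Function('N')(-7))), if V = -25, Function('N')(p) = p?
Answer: 217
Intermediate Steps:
Add(o, Mul(V, Function('N')(-7))) = Add(42, Mul(-25, -7)) = Add(42, 175) = 217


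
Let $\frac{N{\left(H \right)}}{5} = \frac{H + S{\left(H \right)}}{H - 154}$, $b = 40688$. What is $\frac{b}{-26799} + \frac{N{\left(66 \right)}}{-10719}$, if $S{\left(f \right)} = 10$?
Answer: $- \frac{3197472293}{2106562194} \approx -1.5179$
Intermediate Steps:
$N{\left(H \right)} = \frac{5 \left(10 + H\right)}{-154 + H}$ ($N{\left(H \right)} = 5 \frac{H + 10}{H - 154} = 5 \frac{10 + H}{-154 + H} = \frac{5 \left(10 + H\right)}{-154 + H}$)
$\frac{b}{-26799} + \frac{N{\left(66 \right)}}{-10719} = \frac{40688}{-26799} + \frac{5 \frac{1}{-154 + 66} \left(10 + 66\right)}{-10719} = 40688 \left(- \frac{1}{26799}\right) + 5 \frac{1}{-88} \cdot 76 \left(- \frac{1}{10719}\right) = - \frac{40688}{26799} + 5 \left(- \frac{1}{88}\right) 76 \left(- \frac{1}{10719}\right) = - \frac{40688}{26799} - - \frac{95}{235818} = - \frac{40688}{26799} + \frac{95}{235818} = - \frac{3197472293}{2106562194}$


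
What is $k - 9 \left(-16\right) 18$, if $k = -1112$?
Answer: $1480$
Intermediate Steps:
$k - 9 \left(-16\right) 18 = -1112 - 9 \left(-16\right) 18 = -1112 - \left(-144\right) 18 = -1112 - -2592 = -1112 + 2592 = 1480$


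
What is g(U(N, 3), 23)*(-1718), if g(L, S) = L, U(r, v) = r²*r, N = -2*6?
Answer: 2968704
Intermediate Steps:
N = -12
U(r, v) = r³
g(U(N, 3), 23)*(-1718) = (-12)³*(-1718) = -1728*(-1718) = 2968704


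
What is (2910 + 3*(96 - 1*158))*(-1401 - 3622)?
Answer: -13682652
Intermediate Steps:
(2910 + 3*(96 - 1*158))*(-1401 - 3622) = (2910 + 3*(96 - 158))*(-5023) = (2910 + 3*(-62))*(-5023) = (2910 - 186)*(-5023) = 2724*(-5023) = -13682652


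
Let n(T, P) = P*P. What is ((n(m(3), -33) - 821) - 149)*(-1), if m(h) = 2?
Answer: -119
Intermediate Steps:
n(T, P) = P²
((n(m(3), -33) - 821) - 149)*(-1) = (((-33)² - 821) - 149)*(-1) = ((1089 - 821) - 149)*(-1) = (268 - 149)*(-1) = 119*(-1) = -119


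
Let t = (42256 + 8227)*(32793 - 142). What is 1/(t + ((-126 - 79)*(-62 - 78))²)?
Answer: 1/2472010433 ≈ 4.0453e-10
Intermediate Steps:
t = 1648320433 (t = 50483*32651 = 1648320433)
1/(t + ((-126 - 79)*(-62 - 78))²) = 1/(1648320433 + ((-126 - 79)*(-62 - 78))²) = 1/(1648320433 + (-205*(-140))²) = 1/(1648320433 + 28700²) = 1/(1648320433 + 823690000) = 1/2472010433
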